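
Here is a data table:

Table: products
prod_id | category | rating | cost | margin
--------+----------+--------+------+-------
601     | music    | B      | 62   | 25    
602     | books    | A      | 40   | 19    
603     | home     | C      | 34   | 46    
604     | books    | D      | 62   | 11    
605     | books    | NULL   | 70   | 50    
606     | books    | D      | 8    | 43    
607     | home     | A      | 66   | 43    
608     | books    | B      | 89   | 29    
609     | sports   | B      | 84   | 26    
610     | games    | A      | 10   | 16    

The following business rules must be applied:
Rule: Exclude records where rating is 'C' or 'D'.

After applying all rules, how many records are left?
7

Step 1: Count records to exclude
  - 1 (C) + 2 (D) = 3 records
Step 2: Total records: 10
Step 3: Remaining = 10 - 3 = 7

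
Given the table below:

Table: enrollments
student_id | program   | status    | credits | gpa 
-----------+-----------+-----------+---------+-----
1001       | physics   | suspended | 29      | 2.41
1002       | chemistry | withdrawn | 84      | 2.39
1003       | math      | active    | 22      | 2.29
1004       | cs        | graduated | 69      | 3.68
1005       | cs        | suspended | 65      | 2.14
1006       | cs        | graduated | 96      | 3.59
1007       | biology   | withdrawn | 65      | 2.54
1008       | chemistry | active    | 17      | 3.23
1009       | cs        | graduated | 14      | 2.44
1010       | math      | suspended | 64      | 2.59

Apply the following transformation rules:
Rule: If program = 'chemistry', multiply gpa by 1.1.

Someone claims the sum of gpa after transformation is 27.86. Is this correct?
Yes, the result is correct.

Step 1: Calculate the correct sum after transformation
Step 2: Apply multiplier 1.1 to records where program = 'chemistry'
Step 3: Correct result = 27.86
Step 4: Claimed result = 27.86
Step 5: 27.86 = 27.86 ✓
Conclusion: The claimed result is correct.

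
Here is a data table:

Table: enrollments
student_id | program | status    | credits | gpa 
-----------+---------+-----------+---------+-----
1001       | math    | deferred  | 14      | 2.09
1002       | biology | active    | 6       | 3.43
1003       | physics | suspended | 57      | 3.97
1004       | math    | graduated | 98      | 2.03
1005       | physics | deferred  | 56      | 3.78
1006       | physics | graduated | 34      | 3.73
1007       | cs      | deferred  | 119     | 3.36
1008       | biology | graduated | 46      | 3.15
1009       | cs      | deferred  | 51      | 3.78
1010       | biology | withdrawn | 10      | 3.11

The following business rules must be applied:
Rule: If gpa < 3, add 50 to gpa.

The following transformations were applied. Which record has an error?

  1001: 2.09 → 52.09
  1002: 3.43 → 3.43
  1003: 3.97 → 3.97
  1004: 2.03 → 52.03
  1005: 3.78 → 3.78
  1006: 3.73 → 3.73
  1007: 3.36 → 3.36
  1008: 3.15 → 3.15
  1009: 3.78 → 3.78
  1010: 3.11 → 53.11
Record 1010 has an error. The correct transformed value should be 3.11, not 53.11.

Step 1: Check each record against the rule
Step 2: Record 1010 has gpa = 3.11
Step 3: Since 3.11 >= 3, the bonus should not have been applied
Step 4: Correct value = 3.11, but claimed value = 53.11
Conclusion: Record 1010 has the error.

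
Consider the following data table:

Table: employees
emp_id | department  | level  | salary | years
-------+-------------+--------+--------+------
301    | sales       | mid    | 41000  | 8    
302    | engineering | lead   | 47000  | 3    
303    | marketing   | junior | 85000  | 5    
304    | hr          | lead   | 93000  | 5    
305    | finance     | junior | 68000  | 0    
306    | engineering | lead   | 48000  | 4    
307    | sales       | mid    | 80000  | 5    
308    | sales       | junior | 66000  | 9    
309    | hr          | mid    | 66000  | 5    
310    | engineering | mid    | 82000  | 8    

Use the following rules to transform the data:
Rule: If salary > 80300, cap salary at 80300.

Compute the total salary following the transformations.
656900

Step 1: 3 records have salary > 80300
Step 2: These records originally summed to 260000
Step 3: After capping: 3 × 80300 = 240900
Step 4: Unaffected records sum: 416000
Step 5: Final sum = 240900 + 416000 = 656900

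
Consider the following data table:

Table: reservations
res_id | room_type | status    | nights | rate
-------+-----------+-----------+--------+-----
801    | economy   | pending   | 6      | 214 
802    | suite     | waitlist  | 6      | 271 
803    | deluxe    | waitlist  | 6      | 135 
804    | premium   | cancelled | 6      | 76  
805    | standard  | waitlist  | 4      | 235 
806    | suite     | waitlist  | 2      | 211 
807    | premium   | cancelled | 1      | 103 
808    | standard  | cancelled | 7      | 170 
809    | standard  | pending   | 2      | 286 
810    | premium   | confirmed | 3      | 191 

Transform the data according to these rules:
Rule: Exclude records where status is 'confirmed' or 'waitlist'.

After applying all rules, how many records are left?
5

Step 1: Count records to exclude
  - 1 (confirmed) + 4 (waitlist) = 5 records
Step 2: Total records: 10
Step 3: Remaining = 10 - 5 = 5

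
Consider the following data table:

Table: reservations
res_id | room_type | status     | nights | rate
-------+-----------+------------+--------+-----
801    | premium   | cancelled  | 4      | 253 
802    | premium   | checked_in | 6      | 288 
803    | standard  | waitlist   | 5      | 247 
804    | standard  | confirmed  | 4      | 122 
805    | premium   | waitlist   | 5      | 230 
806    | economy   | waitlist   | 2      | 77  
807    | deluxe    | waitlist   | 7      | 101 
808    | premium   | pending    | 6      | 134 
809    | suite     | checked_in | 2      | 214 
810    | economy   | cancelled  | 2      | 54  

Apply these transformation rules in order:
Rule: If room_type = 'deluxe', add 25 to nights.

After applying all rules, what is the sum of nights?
68

Step 1: Count records where room_type = 'deluxe': 1
Step 2: Total bonus added: 1 × 25 = 25
Step 3: Original sum of nights: 43
Step 4: Final sum = 43 + 25 = 68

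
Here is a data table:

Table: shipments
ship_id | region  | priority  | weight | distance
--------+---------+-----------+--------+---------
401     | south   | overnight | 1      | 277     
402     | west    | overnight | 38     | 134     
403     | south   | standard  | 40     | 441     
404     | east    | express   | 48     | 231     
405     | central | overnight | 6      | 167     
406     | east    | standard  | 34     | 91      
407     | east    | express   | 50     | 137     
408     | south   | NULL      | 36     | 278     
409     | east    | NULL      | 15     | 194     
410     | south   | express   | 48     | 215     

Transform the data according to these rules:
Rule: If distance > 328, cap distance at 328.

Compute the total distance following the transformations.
2052

Step 1: 1 records have distance > 328
Step 2: These records originally summed to 441
Step 3: After capping: 1 × 328 = 328
Step 4: Unaffected records sum: 1724
Step 5: Final sum = 328 + 1724 = 2052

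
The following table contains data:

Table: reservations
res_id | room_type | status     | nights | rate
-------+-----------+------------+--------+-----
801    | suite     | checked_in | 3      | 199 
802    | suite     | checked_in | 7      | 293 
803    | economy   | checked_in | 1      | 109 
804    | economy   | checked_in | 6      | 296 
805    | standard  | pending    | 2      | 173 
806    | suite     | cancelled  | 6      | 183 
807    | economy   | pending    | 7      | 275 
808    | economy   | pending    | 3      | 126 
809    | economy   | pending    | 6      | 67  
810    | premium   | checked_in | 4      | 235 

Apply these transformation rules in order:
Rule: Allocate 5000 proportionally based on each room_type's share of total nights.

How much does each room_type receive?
economy: 2555.56, premium: 444.44, standard: 222.22, suite: 1777.78

Step 1: Calculate total nights = 45
Step 2: Calculate each room_type's proportion:
  economy: 23/45 = 51.11% → 2555.56
  premium: 4/45 = 8.89% → 444.44
  standard: 2/45 = 4.44% → 222.22
  suite: 16/45 = 35.56% → 1777.78
Step 3: Verify: sum of allocations ≈ 5000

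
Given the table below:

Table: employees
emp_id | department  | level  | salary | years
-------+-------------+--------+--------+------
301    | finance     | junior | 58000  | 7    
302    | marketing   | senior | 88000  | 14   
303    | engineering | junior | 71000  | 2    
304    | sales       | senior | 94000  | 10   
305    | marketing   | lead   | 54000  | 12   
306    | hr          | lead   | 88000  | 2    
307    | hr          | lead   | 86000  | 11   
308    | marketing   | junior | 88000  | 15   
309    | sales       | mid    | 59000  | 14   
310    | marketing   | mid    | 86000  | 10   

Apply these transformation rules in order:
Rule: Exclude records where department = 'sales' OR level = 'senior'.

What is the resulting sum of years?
59

Step 1: Find records where department = 'sales' OR level = 'senior'
Step 2: 3 records match, summing to 38
Step 3: Original sum: 97
Step 4: Remaining sum = 97 - 38 = 59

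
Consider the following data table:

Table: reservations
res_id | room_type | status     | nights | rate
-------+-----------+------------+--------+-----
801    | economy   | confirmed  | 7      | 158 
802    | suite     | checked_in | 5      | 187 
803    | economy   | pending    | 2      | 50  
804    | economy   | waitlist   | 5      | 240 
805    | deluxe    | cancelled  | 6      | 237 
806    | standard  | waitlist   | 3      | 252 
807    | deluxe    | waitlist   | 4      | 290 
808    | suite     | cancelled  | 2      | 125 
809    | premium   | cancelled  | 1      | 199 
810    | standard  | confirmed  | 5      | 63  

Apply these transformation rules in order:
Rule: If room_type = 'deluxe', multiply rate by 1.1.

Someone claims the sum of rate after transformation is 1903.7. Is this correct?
No, the correct result is 1853.7.

Step 1: Calculate the correct sum after transformation
Step 2: Apply multiplier 1.1 to records where room_type = 'deluxe'
Step 3: Correct result = 1853.7
Step 4: Claimed result = 1903.7
Step 5: 1853.7 ≠ 1903.7
Conclusion: The claimed result is incorrect. The correct answer is 1853.7.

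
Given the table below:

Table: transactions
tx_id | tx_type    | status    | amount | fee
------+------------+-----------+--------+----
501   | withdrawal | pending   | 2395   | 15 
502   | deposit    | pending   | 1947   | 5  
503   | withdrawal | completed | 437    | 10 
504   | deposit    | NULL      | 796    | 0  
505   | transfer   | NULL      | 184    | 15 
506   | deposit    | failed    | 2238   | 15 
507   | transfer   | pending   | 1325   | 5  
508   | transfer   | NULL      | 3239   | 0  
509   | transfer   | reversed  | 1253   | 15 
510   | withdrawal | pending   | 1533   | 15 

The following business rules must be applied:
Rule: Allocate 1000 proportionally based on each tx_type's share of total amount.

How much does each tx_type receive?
deposit: 324.56, transfer: 391.02, withdrawal: 284.42

Step 1: Calculate total amount = 15347
Step 2: Calculate each tx_type's proportion:
  deposit: 4981/15347 = 32.46% → 324.56
  transfer: 6001/15347 = 39.10% → 391.02
  withdrawal: 4365/15347 = 28.44% → 284.42
Step 3: Verify: sum of allocations ≈ 1000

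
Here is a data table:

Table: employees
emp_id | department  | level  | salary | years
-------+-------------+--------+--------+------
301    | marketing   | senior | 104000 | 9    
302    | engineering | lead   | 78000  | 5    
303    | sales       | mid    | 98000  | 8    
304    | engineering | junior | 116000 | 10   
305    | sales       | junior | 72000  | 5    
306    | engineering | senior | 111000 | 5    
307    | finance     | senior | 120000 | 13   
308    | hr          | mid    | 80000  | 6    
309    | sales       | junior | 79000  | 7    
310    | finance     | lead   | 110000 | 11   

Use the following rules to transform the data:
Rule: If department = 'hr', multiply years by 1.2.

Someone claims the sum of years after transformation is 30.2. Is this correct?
No, the correct result is 80.2.

Step 1: Calculate the correct sum after transformation
Step 2: Apply multiplier 1.2 to records where department = 'hr'
Step 3: Correct result = 80.2
Step 4: Claimed result = 30.2
Step 5: 80.2 ≠ 30.2
Conclusion: The claimed result is incorrect. The correct answer is 80.2.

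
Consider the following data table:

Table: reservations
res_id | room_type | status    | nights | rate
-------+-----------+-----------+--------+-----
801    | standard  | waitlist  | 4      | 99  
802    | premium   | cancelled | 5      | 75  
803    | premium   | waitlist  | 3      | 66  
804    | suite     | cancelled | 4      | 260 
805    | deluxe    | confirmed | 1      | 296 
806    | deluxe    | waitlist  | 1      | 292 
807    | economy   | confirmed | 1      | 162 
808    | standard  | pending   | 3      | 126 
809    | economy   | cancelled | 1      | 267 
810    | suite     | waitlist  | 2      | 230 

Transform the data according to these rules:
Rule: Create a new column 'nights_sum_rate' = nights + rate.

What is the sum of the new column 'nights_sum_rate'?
1898

Step 1: For each record, compute nights + rate
Example calculations:
  4 + 99 = 103
  5 + 75 = 80
  3 + 66 = 69
  ...
Step 2: Sum all derived values
Step 3: Total = 1898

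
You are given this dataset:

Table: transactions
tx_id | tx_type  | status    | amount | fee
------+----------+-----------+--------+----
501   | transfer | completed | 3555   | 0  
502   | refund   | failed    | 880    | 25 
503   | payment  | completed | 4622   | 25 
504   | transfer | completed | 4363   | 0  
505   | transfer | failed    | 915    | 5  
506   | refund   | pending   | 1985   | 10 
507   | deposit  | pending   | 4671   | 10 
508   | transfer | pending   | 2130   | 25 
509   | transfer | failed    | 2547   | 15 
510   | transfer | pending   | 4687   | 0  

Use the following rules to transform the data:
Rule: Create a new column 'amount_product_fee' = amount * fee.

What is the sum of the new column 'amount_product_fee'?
300140

Step 1: For each record, compute amount * fee
Example calculations:
  3555 * 0 = 0
  880 * 25 = 22000
  4622 * 25 = 115550
  ...
Step 2: Sum all derived values
Step 3: Total = 300140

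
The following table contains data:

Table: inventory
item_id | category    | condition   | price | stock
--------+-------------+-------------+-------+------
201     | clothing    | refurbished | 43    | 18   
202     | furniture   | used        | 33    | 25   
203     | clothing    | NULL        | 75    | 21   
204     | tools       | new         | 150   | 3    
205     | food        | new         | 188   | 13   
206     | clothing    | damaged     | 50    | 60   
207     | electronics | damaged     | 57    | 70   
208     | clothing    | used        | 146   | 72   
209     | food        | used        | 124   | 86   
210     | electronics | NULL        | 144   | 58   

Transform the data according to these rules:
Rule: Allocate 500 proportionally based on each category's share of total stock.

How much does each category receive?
clothing: 200.7, electronics: 150.23, food: 116.2, furniture: 29.34, tools: 3.52

Step 1: Calculate total stock = 426
Step 2: Calculate each category's proportion:
  clothing: 171/426 = 40.14% → 200.7
  electronics: 128/426 = 30.05% → 150.23
  food: 99/426 = 23.24% → 116.2
  furniture: 25/426 = 5.87% → 29.34
  tools: 3/426 = 0.70% → 3.52
Step 3: Verify: sum of allocations ≈ 500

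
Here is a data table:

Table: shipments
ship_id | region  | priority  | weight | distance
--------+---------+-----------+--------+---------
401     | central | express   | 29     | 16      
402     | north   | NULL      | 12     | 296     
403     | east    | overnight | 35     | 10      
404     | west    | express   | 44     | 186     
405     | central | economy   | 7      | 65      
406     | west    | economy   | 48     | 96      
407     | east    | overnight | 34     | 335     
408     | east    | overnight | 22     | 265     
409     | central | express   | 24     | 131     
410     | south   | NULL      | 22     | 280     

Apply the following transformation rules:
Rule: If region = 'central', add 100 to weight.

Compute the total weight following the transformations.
577

Step 1: Count records where region = 'central': 3
Step 2: Total bonus added: 3 × 100 = 300
Step 3: Original sum of weight: 277
Step 4: Final sum = 277 + 300 = 577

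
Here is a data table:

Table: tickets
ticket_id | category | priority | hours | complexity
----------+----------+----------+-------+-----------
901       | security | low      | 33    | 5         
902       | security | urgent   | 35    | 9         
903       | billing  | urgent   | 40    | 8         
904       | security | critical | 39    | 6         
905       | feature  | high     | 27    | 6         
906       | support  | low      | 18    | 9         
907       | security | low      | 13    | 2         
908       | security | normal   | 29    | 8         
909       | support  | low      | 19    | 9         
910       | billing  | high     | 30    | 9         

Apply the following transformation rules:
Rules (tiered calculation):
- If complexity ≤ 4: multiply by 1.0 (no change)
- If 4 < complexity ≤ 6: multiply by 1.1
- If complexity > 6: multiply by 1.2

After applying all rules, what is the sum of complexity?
83.1

Step 1: Tier 1 (complexity ≤ 4): 1 records, sum = 2 × 1.0 = 2.0
Step 2: Tier 2 (4 < complexity ≤ 6): 3 records, sum = 17 × 1.1 = 18.7
Step 3: Tier 3 (complexity > 6): 6 records, sum = 52 × 1.2 = 62.4
Step 4: Final sum = 2.0 + 18.7 + 62.4 = 83.1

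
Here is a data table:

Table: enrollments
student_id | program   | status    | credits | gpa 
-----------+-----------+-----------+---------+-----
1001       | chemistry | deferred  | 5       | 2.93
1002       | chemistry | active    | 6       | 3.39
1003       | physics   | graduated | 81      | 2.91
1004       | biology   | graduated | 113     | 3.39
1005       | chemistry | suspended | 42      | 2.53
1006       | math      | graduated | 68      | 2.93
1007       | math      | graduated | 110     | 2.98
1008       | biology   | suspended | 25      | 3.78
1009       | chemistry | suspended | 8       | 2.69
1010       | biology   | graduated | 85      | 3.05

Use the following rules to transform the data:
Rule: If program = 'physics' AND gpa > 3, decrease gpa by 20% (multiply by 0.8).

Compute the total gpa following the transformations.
30.58

Step 1: Find records where program = 'physics' AND gpa > 3
Step 2: 0 records match, summing to 0
Step 3: After multiplier: 0 × 0.8 = 0.0
Step 4: Unaffected records sum: 30.58
Step 5: Final sum = 0.0 + 30.58 = 30.58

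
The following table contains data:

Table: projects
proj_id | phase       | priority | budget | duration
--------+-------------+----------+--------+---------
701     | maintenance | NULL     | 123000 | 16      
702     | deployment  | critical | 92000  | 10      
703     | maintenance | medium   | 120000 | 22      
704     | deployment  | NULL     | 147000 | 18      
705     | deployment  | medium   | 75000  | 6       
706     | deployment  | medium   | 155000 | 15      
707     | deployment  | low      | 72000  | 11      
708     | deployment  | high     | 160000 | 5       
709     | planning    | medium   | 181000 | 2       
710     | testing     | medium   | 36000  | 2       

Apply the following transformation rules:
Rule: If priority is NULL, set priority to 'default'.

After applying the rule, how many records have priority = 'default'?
2

Step 1: Count records where priority IS NULL
Step 2: Found 2 records with NULL priority
Step 3: These records will have priority set to 'default'
Step 4: Records already having priority = 'default': 0
Step 5: Answer: 2 + 0 = 2 records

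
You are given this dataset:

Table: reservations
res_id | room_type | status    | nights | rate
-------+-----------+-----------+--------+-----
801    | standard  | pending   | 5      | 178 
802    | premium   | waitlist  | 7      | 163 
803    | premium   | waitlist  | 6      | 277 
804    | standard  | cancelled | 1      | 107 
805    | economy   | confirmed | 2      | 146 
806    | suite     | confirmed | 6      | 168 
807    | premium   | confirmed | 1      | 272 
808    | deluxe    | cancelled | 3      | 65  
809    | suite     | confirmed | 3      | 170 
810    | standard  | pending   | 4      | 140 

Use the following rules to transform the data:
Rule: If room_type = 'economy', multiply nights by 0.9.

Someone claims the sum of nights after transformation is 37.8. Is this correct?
Yes, the result is correct.

Step 1: Calculate the correct sum after transformation
Step 2: Apply multiplier 0.9 to records where room_type = 'economy'
Step 3: Correct result = 37.8
Step 4: Claimed result = 37.8
Step 5: 37.8 = 37.8 ✓
Conclusion: The claimed result is correct.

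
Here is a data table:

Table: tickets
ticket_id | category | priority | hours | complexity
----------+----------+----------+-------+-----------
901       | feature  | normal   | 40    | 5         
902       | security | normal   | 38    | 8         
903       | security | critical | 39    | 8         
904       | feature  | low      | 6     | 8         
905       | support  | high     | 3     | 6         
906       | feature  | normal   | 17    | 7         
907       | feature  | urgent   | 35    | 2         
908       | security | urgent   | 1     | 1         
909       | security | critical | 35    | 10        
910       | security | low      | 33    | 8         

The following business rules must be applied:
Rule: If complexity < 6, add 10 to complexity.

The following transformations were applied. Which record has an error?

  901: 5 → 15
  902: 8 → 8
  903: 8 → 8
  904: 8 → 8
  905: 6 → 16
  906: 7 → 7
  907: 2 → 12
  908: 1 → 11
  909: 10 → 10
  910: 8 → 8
Record 905 has an error. The correct transformed value should be 6, not 16.

Step 1: Check each record against the rule
Step 2: Record 905 has complexity = 6
Step 3: Since 6 >= 6, the bonus should not have been applied
Step 4: Correct value = 6, but claimed value = 16
Conclusion: Record 905 has the error.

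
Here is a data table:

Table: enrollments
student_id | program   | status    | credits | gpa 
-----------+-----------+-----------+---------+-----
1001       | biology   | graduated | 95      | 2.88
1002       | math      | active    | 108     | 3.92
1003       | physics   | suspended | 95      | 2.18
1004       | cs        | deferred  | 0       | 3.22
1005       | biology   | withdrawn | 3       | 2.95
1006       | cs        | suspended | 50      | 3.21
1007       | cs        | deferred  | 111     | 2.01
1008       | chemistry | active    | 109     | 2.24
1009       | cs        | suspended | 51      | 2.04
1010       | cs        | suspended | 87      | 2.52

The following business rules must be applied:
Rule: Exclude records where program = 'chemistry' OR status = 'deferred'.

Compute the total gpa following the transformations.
19.7

Step 1: Find records where program = 'chemistry' OR status = 'deferred'
Step 2: 3 records match, summing to 7.47
Step 3: Original sum: 27.17
Step 4: Remaining sum = 27.17 - 7.47 = 19.7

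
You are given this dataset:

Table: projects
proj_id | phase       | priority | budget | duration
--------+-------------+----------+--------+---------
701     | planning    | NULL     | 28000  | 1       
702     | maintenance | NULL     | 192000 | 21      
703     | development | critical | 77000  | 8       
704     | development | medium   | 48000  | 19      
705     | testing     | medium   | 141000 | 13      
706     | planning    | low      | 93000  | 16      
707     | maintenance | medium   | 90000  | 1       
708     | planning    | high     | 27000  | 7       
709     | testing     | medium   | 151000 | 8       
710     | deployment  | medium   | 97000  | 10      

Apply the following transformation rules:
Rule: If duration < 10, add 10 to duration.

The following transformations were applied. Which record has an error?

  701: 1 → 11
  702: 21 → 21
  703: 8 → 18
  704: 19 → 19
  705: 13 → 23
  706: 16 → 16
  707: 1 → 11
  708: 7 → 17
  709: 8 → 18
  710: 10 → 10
Record 705 has an error. The correct transformed value should be 13, not 23.

Step 1: Check each record against the rule
Step 2: Record 705 has duration = 13
Step 3: Since 13 >= 10, the bonus should not have been applied
Step 4: Correct value = 13, but claimed value = 23
Conclusion: Record 705 has the error.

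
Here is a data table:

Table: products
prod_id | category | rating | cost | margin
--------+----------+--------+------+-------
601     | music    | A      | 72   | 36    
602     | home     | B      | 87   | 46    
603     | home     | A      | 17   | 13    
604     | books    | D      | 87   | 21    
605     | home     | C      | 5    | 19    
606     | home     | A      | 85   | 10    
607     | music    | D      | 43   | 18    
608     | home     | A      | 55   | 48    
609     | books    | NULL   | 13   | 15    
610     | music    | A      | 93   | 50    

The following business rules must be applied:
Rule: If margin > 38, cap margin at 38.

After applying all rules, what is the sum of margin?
246

Step 1: 3 records have margin > 38
Step 2: These records originally summed to 144
Step 3: After capping: 3 × 38 = 114
Step 4: Unaffected records sum: 132
Step 5: Final sum = 114 + 132 = 246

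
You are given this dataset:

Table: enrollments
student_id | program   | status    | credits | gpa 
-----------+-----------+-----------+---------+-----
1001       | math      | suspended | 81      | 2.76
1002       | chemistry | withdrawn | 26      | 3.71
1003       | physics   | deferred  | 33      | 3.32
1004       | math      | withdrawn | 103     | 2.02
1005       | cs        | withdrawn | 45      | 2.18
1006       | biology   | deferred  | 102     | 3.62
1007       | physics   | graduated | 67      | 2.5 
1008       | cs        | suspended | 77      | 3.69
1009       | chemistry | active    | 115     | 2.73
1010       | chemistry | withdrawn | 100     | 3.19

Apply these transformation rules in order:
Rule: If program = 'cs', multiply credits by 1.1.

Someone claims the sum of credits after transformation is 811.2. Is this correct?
No, the correct result is 761.2.

Step 1: Calculate the correct sum after transformation
Step 2: Apply multiplier 1.1 to records where program = 'cs'
Step 3: Correct result = 761.2
Step 4: Claimed result = 811.2
Step 5: 761.2 ≠ 811.2
Conclusion: The claimed result is incorrect. The correct answer is 761.2.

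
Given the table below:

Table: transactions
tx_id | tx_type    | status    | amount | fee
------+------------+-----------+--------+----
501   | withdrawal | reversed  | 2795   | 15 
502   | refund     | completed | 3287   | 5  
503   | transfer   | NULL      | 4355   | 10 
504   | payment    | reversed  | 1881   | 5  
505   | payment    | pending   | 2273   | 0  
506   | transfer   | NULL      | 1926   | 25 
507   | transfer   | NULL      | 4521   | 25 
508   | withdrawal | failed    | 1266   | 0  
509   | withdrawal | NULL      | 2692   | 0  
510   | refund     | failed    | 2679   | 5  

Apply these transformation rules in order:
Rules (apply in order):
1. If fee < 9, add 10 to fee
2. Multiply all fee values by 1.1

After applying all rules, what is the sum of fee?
165.0

Step 1: Apply Rule 1 - Add 10 to records with fee < 9
  - 6 records affected: 15 + (6 × 10) = 75
  - Unaffected records: 75
  - Sum after Rule 1: 150
Step 2: Apply Rule 2 - Multiply all by 1.1
  - 150 × 1.1 = 165.0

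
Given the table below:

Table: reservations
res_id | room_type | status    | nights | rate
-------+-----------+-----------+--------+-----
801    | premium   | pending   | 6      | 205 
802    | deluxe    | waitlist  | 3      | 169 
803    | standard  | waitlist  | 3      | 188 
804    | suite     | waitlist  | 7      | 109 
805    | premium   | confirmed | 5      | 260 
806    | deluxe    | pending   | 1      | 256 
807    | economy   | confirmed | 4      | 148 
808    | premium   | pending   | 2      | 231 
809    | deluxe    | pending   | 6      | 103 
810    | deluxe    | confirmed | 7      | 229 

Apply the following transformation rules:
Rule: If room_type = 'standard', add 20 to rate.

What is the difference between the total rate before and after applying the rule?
20

Step 1: Original sum of rate = 1898
Step 2: 1 records have room_type = 'standard'
Step 3: Each affected record changes by 20
Step 4: Total change = 1 × 20 = 20
Step 5: New sum = 1898 + 20 = 1918
Step 6: Difference = |1918 - 1898| = 20
        (Sum increased by 20)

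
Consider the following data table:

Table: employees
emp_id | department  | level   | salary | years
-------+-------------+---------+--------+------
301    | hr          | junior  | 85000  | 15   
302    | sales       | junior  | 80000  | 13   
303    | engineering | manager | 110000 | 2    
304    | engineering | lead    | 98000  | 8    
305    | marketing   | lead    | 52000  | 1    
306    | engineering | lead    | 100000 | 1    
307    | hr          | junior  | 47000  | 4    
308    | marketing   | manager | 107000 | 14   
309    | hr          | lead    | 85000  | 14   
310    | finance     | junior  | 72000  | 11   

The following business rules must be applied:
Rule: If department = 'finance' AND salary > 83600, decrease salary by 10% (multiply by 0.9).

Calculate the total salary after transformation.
836000

Step 1: Find records where department = 'finance' AND salary > 83600
Step 2: 0 records match, summing to 0
Step 3: After multiplier: 0 × 0.9 = 0.0
Step 4: Unaffected records sum: 836000
Step 5: Final sum = 0.0 + 836000 = 836000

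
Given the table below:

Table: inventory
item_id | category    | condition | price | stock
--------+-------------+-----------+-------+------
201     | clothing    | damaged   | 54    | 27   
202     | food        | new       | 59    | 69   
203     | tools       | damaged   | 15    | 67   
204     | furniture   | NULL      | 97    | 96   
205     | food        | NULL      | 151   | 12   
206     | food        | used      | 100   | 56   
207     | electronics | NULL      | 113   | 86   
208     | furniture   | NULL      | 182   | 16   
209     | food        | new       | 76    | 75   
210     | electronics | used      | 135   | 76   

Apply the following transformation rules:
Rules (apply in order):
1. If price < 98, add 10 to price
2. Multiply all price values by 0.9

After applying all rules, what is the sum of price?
928.8

Step 1: Apply Rule 1 - Add 10 to records with price < 98
  - 5 records affected: 301 + (5 × 10) = 351
  - Unaffected records: 681
  - Sum after Rule 1: 1032
Step 2: Apply Rule 2 - Multiply all by 0.9
  - 1032 × 0.9 = 928.8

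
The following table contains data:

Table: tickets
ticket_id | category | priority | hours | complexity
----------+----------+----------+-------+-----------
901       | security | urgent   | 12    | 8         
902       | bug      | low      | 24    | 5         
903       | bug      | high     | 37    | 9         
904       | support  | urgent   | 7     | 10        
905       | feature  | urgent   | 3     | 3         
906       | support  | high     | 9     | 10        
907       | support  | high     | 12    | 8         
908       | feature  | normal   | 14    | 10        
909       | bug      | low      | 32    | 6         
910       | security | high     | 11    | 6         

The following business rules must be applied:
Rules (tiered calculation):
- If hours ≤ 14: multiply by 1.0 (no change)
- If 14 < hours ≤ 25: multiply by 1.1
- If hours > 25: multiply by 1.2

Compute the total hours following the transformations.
177.2

Step 1: Tier 1 (hours ≤ 14): 7 records, sum = 68 × 1.0 = 68.0
Step 2: Tier 2 (14 < hours ≤ 25): 1 records, sum = 24 × 1.1 = 26.4
Step 3: Tier 3 (hours > 25): 2 records, sum = 69 × 1.2 = 82.8
Step 4: Final sum = 68.0 + 26.4 + 82.8 = 177.2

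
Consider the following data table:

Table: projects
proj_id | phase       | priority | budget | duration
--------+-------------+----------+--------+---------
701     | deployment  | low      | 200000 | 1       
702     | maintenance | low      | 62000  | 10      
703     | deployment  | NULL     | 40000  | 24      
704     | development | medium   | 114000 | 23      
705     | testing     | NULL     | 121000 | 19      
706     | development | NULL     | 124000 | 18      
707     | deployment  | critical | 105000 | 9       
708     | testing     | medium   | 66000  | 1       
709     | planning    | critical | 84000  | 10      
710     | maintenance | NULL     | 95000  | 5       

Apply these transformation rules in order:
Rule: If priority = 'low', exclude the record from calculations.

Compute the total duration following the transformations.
109

Step 1: Identify records where priority = 'low'
Step 2: The excluded records sum to 11
Step 3: Original total duration = 120
Step 4: Remaining total = 120 - 11 = 109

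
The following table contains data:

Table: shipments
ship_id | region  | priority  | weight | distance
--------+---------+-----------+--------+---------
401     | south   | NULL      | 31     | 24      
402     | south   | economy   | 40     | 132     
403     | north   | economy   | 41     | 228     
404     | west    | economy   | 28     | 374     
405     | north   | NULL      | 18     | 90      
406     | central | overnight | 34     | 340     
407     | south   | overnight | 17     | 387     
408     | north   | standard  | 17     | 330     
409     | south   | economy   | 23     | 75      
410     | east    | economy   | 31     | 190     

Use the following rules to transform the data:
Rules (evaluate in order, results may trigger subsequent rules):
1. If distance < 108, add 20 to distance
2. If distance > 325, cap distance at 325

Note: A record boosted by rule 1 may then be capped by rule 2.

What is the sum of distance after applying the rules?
2099

Step 1: Apply rule 1 to records with distance < 108
  - 3 records get bonus of 20
  - Of these, 0 records then exceed 325 and get capped
Step 2: Apply rule 2 to records with distance > 325
  - 4 records (original) are capped
Step 3: Calculate final sum = 2099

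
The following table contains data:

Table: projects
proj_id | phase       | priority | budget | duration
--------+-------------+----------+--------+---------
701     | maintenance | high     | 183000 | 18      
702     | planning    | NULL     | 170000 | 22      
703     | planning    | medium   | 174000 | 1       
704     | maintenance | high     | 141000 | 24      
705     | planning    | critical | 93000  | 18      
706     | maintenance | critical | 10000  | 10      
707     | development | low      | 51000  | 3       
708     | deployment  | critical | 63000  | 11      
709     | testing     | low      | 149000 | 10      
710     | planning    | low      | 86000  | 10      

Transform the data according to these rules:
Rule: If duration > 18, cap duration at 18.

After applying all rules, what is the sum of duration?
117

Step 1: 2 records have duration > 18
Step 2: These records originally summed to 46
Step 3: After capping: 2 × 18 = 36
Step 4: Unaffected records sum: 81
Step 5: Final sum = 36 + 81 = 117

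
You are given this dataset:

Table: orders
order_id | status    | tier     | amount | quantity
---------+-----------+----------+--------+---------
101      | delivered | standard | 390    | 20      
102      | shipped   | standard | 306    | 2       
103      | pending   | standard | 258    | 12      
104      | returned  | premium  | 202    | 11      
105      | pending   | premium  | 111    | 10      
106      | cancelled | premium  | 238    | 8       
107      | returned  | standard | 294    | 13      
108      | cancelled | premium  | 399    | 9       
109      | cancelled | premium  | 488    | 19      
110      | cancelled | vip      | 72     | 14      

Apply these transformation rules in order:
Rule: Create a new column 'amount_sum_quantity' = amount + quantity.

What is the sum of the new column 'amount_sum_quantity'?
2876

Step 1: For each record, compute amount + quantity
Example calculations:
  390 + 20 = 410
  306 + 2 = 308
  258 + 12 = 270
  ...
Step 2: Sum all derived values
Step 3: Total = 2876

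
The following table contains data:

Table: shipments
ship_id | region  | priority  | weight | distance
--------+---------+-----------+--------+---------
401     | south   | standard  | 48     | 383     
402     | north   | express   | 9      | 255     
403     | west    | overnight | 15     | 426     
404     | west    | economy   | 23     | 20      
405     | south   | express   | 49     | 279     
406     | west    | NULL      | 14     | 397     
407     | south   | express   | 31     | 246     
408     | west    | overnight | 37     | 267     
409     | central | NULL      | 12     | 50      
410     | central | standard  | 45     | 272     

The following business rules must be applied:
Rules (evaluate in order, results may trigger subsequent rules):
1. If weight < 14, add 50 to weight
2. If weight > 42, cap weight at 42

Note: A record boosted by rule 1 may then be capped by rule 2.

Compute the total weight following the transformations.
330

Step 1: Apply rule 1 to records with weight < 14
  - 2 records get bonus of 50
  - Of these, 2 records then exceed 42 and get capped
Step 2: Apply rule 2 to records with weight > 42
  - 3 records (original) are capped
Step 3: Calculate final sum = 330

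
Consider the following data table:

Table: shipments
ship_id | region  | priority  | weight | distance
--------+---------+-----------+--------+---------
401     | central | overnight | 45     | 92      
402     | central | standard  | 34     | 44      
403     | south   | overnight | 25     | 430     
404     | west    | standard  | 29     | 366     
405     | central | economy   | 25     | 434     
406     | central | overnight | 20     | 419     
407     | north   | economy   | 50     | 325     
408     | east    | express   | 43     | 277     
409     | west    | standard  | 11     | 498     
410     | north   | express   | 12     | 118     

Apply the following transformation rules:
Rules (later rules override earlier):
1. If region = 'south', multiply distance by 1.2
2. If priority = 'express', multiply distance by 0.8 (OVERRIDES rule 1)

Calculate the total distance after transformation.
3010.0

Step 1: Rule 2 takes priority for records with priority = 'express'
  - 2 records: 395 × 0.8 = 316.0
Step 2: Rule 1 applies to remaining records with region = 'south'
  - 1 records: 430 × 1.2 = 516.0
Step 3: Other records unchanged: 2178
Step 4: Final sum = 316.0 + 516.0 + 2178 = 3010.0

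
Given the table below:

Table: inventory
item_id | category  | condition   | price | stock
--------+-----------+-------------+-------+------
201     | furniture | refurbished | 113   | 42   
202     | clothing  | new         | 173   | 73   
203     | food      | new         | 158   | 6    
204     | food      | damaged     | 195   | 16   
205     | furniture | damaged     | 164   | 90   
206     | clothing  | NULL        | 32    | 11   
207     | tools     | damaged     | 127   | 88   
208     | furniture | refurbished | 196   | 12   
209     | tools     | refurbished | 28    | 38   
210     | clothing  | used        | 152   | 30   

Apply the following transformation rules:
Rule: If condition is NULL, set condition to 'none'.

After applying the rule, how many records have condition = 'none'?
1

Step 1: Count records where condition IS NULL
Step 2: Found 1 records with NULL condition
Step 3: These records will have condition set to 'none'
Step 4: Records already having condition = 'none': 0
Step 5: Answer: 1 + 0 = 1 records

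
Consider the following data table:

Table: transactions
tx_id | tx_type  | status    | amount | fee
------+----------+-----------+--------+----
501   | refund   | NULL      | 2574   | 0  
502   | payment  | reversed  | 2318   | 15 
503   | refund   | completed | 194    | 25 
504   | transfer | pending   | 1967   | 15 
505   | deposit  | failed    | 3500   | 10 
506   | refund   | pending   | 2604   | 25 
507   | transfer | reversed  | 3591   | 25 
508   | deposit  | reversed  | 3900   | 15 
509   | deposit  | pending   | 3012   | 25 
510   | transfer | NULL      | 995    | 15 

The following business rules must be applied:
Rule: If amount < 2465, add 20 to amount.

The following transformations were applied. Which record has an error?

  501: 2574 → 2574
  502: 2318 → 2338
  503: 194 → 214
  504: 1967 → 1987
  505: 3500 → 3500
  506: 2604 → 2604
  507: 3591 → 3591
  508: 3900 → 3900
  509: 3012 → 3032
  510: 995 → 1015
Record 509 has an error. The correct transformed value should be 3012, not 3032.

Step 1: Check each record against the rule
Step 2: Record 509 has amount = 3012
Step 3: Since 3012 >= 2465, the bonus should not have been applied
Step 4: Correct value = 3012, but claimed value = 3032
Conclusion: Record 509 has the error.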